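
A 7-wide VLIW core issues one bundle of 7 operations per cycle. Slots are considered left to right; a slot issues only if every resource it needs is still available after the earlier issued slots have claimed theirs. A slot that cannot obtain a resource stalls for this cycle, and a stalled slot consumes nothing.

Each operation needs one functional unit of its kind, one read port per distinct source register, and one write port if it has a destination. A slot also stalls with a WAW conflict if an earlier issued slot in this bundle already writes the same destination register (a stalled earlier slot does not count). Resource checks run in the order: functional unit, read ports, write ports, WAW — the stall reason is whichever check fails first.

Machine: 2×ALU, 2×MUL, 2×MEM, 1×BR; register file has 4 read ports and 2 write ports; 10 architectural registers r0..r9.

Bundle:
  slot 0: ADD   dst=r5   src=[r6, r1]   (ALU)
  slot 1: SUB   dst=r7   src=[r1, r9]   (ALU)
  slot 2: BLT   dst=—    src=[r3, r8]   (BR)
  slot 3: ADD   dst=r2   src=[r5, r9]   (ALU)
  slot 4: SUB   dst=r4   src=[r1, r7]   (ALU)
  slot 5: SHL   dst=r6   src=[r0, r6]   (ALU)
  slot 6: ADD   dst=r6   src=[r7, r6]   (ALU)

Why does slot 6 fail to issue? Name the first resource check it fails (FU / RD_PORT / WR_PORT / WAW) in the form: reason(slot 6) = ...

reason(slot 6) = FU

slot 0 (ALU): ISSUE — free A1,Mu2,Ld2,B1 rp2 wp1
slot 1 (ALU): ISSUE — free A0,Mu2,Ld2,B1 rp0 wp0
slot 2 (BR): stall RD_PORT — free A0,Mu2,Ld2,B1 rp0 wp0
slot 3 (ALU): stall FU — free A0,Mu2,Ld2,B1 rp0 wp0
slot 4 (ALU): stall FU — free A0,Mu2,Ld2,B1 rp0 wp0
slot 5 (ALU): stall FU — free A0,Mu2,Ld2,B1 rp0 wp0
slot 6 (ALU): stall FU — free A0,Mu2,Ld2,B1 rp0 wp0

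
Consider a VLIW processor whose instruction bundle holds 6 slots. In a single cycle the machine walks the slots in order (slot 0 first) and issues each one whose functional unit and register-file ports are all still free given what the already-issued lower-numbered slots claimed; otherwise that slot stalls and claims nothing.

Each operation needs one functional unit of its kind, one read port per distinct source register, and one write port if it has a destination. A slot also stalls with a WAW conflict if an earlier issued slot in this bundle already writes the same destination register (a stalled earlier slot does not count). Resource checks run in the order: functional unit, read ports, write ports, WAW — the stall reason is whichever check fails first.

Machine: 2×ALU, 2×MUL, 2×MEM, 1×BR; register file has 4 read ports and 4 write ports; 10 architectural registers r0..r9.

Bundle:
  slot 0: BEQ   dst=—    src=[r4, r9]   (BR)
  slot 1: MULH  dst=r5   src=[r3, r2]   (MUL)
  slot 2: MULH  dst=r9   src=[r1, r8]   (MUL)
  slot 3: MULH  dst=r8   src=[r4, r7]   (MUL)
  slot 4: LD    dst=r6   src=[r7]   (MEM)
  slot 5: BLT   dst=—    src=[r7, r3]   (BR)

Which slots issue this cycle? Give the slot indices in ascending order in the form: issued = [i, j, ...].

issued = [0, 1]

#0 BR src=r4,r9 dispatched  <A:2 Mu:2 Ld:2 B:0 rd:2 wr:4>
#1 MUL src=r3,r2 dispatched  <A:2 Mu:1 Ld:2 B:0 rd:0 wr:3>
#2 MUL src=r1,r8 held:RD_PORT  <A:2 Mu:1 Ld:2 B:0 rd:0 wr:3>
#3 MUL src=r4,r7 held:RD_PORT  <A:2 Mu:1 Ld:2 B:0 rd:0 wr:3>
#4 MEM src=r7 held:RD_PORT  <A:2 Mu:1 Ld:2 B:0 rd:0 wr:3>
#5 BR src=r7,r3 held:FU  <A:2 Mu:1 Ld:2 B:0 rd:0 wr:3>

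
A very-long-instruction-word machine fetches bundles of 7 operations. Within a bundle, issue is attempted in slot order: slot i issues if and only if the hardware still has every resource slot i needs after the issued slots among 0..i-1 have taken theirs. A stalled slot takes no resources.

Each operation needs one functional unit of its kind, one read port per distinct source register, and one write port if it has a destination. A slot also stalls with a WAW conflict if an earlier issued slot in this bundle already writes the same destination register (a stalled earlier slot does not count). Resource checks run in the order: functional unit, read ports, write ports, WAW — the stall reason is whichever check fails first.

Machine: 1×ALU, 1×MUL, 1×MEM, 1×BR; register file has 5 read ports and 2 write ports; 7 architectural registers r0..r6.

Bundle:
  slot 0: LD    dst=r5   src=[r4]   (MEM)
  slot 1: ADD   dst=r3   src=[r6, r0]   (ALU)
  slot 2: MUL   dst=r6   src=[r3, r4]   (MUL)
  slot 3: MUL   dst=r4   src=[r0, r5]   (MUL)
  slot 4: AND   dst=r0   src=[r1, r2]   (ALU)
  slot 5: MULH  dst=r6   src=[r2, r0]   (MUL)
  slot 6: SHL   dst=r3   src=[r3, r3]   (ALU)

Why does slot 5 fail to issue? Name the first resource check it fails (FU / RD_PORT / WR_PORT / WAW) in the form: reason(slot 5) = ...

  0. MEM→r5 ⇒ go  {1A/1Mu/0Ld/1B | 4r 1w}
  1. ALU→r3 ⇒ go  {0A/1Mu/0Ld/1B | 2r 0w}
  2. MUL→r6 ⇒ no(WR_PORT)  {0A/1Mu/0Ld/1B | 2r 0w}
  3. MUL→r4 ⇒ no(WR_PORT)  {0A/1Mu/0Ld/1B | 2r 0w}
  4. ALU→r0 ⇒ no(FU)  {0A/1Mu/0Ld/1B | 2r 0w}
  5. MUL→r6 ⇒ no(WR_PORT)  {0A/1Mu/0Ld/1B | 2r 0w}
  6. ALU→r3 ⇒ no(FU)  {0A/1Mu/0Ld/1B | 2r 0w}

reason(slot 5) = WR_PORT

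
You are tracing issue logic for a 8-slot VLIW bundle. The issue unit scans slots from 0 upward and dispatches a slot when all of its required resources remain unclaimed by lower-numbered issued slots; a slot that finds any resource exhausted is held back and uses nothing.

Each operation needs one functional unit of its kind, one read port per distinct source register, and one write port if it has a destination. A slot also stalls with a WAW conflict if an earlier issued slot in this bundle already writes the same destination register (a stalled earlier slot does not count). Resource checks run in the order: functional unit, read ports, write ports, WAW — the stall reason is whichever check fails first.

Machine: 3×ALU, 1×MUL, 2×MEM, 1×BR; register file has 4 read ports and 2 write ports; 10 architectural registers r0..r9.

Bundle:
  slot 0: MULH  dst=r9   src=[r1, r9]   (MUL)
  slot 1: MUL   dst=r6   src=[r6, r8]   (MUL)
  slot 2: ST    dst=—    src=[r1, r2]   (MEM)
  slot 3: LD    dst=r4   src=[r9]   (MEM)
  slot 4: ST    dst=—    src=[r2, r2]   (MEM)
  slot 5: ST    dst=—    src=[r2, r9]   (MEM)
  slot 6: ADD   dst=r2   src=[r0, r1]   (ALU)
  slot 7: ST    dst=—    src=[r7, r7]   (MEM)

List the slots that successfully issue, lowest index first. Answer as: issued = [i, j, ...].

issued = [0, 2]

[0] MUL needs rd=2 wr=1: ok; after: ALU=3 MUL=0 MEM=2 BR=1, R=2, W=1
[1] MUL needs rd=2 wr=1: FU; after: ALU=3 MUL=0 MEM=2 BR=1, R=2, W=1
[2] MEM needs rd=2 wr=0: ok; after: ALU=3 MUL=0 MEM=1 BR=1, R=0, W=1
[3] MEM needs rd=1 wr=1: RD_PORT; after: ALU=3 MUL=0 MEM=1 BR=1, R=0, W=1
[4] MEM needs rd=1 wr=0: RD_PORT; after: ALU=3 MUL=0 MEM=1 BR=1, R=0, W=1
[5] MEM needs rd=2 wr=0: RD_PORT; after: ALU=3 MUL=0 MEM=1 BR=1, R=0, W=1
[6] ALU needs rd=2 wr=1: RD_PORT; after: ALU=3 MUL=0 MEM=1 BR=1, R=0, W=1
[7] MEM needs rd=1 wr=0: RD_PORT; after: ALU=3 MUL=0 MEM=1 BR=1, R=0, W=1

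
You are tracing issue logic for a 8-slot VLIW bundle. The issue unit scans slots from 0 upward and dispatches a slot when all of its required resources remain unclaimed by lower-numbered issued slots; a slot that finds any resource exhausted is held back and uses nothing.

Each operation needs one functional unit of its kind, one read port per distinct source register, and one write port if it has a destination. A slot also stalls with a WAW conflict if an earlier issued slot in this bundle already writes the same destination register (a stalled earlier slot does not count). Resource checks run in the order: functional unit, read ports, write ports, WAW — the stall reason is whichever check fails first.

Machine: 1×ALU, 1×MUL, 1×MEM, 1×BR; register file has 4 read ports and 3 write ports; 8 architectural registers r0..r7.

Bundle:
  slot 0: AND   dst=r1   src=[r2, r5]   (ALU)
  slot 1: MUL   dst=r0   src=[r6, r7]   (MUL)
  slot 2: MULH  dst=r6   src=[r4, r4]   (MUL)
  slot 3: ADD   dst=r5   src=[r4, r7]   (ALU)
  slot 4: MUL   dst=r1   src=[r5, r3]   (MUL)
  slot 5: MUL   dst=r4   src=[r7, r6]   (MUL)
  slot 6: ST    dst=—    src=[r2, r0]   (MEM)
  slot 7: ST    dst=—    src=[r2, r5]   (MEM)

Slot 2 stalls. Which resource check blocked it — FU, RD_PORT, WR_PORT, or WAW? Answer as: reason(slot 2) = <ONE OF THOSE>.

reason(slot 2) = FU

#0 ALU src=r2,r5 dispatched  <A:0 Mu:1 Ld:1 B:1 rd:2 wr:2>
#1 MUL src=r6,r7 dispatched  <A:0 Mu:0 Ld:1 B:1 rd:0 wr:1>
#2 MUL src=r4,r4 held:FU  <A:0 Mu:0 Ld:1 B:1 rd:0 wr:1>
#3 ALU src=r4,r7 held:FU  <A:0 Mu:0 Ld:1 B:1 rd:0 wr:1>
#4 MUL src=r5,r3 held:FU  <A:0 Mu:0 Ld:1 B:1 rd:0 wr:1>
#5 MUL src=r7,r6 held:FU  <A:0 Mu:0 Ld:1 B:1 rd:0 wr:1>
#6 MEM src=r2,r0 held:RD_PORT  <A:0 Mu:0 Ld:1 B:1 rd:0 wr:1>
#7 MEM src=r2,r5 held:RD_PORT  <A:0 Mu:0 Ld:1 B:1 rd:0 wr:1>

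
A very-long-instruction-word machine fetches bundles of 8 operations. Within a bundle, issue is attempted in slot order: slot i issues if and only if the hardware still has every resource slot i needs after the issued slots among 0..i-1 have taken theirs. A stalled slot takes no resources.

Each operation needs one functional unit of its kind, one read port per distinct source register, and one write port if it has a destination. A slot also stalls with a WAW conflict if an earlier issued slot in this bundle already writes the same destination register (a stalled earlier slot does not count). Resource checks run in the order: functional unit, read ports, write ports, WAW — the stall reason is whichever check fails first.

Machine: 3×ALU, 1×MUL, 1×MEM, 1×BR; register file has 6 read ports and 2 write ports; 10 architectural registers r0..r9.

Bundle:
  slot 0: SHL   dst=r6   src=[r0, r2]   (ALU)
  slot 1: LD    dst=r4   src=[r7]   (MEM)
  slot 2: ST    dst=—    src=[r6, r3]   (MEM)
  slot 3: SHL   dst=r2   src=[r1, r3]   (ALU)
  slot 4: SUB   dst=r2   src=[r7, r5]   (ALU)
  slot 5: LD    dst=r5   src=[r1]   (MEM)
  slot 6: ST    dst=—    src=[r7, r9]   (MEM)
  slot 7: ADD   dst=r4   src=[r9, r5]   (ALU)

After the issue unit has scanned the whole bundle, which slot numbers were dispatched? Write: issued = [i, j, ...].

#0 ALU src=r0,r2 dispatched  <A:2 Mu:1 Ld:1 B:1 rd:4 wr:1>
#1 MEM src=r7 dispatched  <A:2 Mu:1 Ld:0 B:1 rd:3 wr:0>
#2 MEM src=r6,r3 held:FU  <A:2 Mu:1 Ld:0 B:1 rd:3 wr:0>
#3 ALU src=r1,r3 held:WR_PORT  <A:2 Mu:1 Ld:0 B:1 rd:3 wr:0>
#4 ALU src=r7,r5 held:WR_PORT  <A:2 Mu:1 Ld:0 B:1 rd:3 wr:0>
#5 MEM src=r1 held:FU  <A:2 Mu:1 Ld:0 B:1 rd:3 wr:0>
#6 MEM src=r7,r9 held:FU  <A:2 Mu:1 Ld:0 B:1 rd:3 wr:0>
#7 ALU src=r9,r5 held:WR_PORT  <A:2 Mu:1 Ld:0 B:1 rd:3 wr:0>

issued = [0, 1]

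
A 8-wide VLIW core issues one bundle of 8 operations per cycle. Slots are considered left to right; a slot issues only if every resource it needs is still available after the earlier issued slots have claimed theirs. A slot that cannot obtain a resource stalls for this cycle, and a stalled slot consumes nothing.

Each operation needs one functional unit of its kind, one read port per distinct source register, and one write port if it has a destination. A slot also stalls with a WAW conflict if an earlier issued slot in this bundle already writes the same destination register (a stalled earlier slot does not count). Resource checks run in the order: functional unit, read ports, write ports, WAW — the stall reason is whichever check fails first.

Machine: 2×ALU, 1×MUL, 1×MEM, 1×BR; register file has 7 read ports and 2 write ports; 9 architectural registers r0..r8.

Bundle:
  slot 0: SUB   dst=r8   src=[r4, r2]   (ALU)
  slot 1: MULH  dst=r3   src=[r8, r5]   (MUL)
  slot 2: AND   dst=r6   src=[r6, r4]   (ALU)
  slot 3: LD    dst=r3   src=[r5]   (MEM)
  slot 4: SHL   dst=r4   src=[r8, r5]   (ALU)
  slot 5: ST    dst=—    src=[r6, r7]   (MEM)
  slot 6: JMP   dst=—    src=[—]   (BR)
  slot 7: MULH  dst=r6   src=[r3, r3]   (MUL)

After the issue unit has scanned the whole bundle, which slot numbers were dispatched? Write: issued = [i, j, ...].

#0 ALU src=r4,r2 dispatched  <A:1 Mu:1 Ld:1 B:1 rd:5 wr:1>
#1 MUL src=r8,r5 dispatched  <A:1 Mu:0 Ld:1 B:1 rd:3 wr:0>
#2 ALU src=r6,r4 held:WR_PORT  <A:1 Mu:0 Ld:1 B:1 rd:3 wr:0>
#3 MEM src=r5 held:WR_PORT  <A:1 Mu:0 Ld:1 B:1 rd:3 wr:0>
#4 ALU src=r8,r5 held:WR_PORT  <A:1 Mu:0 Ld:1 B:1 rd:3 wr:0>
#5 MEM src=r6,r7 dispatched  <A:1 Mu:0 Ld:0 B:1 rd:1 wr:0>
#6 BR src=- dispatched  <A:1 Mu:0 Ld:0 B:0 rd:1 wr:0>
#7 MUL src=r3,r3 held:FU  <A:1 Mu:0 Ld:0 B:0 rd:1 wr:0>

issued = [0, 1, 5, 6]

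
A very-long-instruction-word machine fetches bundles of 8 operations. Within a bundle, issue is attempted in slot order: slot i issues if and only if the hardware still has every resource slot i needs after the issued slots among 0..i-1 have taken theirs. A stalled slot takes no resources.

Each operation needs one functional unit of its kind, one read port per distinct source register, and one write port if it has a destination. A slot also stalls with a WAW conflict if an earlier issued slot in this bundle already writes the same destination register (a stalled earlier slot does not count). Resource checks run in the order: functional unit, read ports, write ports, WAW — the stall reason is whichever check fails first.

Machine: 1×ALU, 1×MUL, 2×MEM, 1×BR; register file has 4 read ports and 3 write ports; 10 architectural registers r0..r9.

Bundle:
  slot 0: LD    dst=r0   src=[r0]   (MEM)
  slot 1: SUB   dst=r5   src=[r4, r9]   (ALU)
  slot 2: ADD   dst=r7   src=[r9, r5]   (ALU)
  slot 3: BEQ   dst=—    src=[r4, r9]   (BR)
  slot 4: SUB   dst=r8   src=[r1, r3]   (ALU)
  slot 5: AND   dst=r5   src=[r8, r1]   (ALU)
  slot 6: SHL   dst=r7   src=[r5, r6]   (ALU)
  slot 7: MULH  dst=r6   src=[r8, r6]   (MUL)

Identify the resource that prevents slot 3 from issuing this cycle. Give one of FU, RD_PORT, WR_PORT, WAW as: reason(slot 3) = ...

reason(slot 3) = RD_PORT

(0) want 1×MEM +1rd +1wr — yes → AL1|MU1|ME1|BR1|rd3|wr2
(1) want 1×ALU +2rd +1wr — yes → AL0|MU1|ME1|BR1|rd1|wr1
(2) want 1×ALU +2rd +1wr — FU → AL0|MU1|ME1|BR1|rd1|wr1
(3) want 1×BR +2rd +0wr — RD_PORT → AL0|MU1|ME1|BR1|rd1|wr1
(4) want 1×ALU +2rd +1wr — FU → AL0|MU1|ME1|BR1|rd1|wr1
(5) want 1×ALU +2rd +1wr — FU → AL0|MU1|ME1|BR1|rd1|wr1
(6) want 1×ALU +2rd +1wr — FU → AL0|MU1|ME1|BR1|rd1|wr1
(7) want 1×MUL +2rd +1wr — RD_PORT → AL0|MU1|ME1|BR1|rd1|wr1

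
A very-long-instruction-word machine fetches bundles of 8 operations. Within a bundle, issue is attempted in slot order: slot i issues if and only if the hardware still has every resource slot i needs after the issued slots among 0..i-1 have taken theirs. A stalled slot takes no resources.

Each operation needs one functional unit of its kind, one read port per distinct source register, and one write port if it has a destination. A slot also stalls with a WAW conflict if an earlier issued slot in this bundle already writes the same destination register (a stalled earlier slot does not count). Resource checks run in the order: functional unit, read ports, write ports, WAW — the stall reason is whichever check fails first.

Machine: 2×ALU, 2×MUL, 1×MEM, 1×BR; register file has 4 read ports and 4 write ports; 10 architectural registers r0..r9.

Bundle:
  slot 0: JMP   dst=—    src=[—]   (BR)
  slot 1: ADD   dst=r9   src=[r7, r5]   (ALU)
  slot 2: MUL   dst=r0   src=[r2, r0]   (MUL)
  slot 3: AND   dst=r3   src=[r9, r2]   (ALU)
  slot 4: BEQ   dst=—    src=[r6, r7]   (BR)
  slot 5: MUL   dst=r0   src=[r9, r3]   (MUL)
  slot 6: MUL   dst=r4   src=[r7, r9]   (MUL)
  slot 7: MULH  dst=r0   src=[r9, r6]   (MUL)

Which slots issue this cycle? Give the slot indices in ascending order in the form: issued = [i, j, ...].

issued = [0, 1, 2]

#0 BR src=- dispatched  <A:2 Mu:2 Ld:1 B:0 rd:4 wr:4>
#1 ALU src=r7,r5 dispatched  <A:1 Mu:2 Ld:1 B:0 rd:2 wr:3>
#2 MUL src=r2,r0 dispatched  <A:1 Mu:1 Ld:1 B:0 rd:0 wr:2>
#3 ALU src=r9,r2 held:RD_PORT  <A:1 Mu:1 Ld:1 B:0 rd:0 wr:2>
#4 BR src=r6,r7 held:FU  <A:1 Mu:1 Ld:1 B:0 rd:0 wr:2>
#5 MUL src=r9,r3 held:RD_PORT  <A:1 Mu:1 Ld:1 B:0 rd:0 wr:2>
#6 MUL src=r7,r9 held:RD_PORT  <A:1 Mu:1 Ld:1 B:0 rd:0 wr:2>
#7 MUL src=r9,r6 held:RD_PORT  <A:1 Mu:1 Ld:1 B:0 rd:0 wr:2>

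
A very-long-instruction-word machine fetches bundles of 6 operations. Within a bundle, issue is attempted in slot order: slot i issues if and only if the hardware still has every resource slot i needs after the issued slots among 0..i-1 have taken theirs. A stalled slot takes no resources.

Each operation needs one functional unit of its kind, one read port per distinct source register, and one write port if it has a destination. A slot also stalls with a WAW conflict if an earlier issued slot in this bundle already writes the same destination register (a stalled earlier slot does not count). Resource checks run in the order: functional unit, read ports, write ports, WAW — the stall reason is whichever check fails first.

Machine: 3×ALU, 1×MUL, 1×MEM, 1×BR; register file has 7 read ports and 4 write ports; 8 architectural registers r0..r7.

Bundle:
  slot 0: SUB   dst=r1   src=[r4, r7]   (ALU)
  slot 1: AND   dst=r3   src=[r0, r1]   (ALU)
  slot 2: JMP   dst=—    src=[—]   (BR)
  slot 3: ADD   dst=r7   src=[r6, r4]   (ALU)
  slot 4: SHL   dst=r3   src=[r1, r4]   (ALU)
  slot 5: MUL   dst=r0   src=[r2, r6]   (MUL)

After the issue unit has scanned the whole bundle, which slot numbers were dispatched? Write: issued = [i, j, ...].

issued = [0, 1, 2, 3]

slot 0 (ALU): ISSUE — free A2,Mu1,Ld1,B1 rp5 wp3
slot 1 (ALU): ISSUE — free A1,Mu1,Ld1,B1 rp3 wp2
slot 2 (BR): ISSUE — free A1,Mu1,Ld1,B0 rp3 wp2
slot 3 (ALU): ISSUE — free A0,Mu1,Ld1,B0 rp1 wp1
slot 4 (ALU): stall FU — free A0,Mu1,Ld1,B0 rp1 wp1
slot 5 (MUL): stall RD_PORT — free A0,Mu1,Ld1,B0 rp1 wp1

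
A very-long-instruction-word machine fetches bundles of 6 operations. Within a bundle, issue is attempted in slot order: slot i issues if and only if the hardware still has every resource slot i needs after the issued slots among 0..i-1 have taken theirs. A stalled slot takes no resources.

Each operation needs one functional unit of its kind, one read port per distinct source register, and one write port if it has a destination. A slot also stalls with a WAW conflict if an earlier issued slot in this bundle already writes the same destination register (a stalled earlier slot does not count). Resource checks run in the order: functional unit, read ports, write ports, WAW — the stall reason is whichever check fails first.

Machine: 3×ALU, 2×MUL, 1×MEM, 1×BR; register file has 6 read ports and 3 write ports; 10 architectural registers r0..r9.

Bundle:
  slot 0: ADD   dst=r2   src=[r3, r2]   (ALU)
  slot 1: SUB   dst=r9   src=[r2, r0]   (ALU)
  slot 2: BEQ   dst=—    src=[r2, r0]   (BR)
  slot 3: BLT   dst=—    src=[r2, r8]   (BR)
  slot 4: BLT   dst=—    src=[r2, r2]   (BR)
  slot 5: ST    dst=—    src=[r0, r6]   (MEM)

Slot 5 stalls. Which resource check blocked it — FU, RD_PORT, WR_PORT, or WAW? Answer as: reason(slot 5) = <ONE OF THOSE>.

reason(slot 5) = RD_PORT

[0] ALU needs rd=2 wr=1: ok; after: ALU=2 MUL=2 MEM=1 BR=1, R=4, W=2
[1] ALU needs rd=2 wr=1: ok; after: ALU=1 MUL=2 MEM=1 BR=1, R=2, W=1
[2] BR needs rd=2 wr=0: ok; after: ALU=1 MUL=2 MEM=1 BR=0, R=0, W=1
[3] BR needs rd=2 wr=0: FU; after: ALU=1 MUL=2 MEM=1 BR=0, R=0, W=1
[4] BR needs rd=1 wr=0: FU; after: ALU=1 MUL=2 MEM=1 BR=0, R=0, W=1
[5] MEM needs rd=2 wr=0: RD_PORT; after: ALU=1 MUL=2 MEM=1 BR=0, R=0, W=1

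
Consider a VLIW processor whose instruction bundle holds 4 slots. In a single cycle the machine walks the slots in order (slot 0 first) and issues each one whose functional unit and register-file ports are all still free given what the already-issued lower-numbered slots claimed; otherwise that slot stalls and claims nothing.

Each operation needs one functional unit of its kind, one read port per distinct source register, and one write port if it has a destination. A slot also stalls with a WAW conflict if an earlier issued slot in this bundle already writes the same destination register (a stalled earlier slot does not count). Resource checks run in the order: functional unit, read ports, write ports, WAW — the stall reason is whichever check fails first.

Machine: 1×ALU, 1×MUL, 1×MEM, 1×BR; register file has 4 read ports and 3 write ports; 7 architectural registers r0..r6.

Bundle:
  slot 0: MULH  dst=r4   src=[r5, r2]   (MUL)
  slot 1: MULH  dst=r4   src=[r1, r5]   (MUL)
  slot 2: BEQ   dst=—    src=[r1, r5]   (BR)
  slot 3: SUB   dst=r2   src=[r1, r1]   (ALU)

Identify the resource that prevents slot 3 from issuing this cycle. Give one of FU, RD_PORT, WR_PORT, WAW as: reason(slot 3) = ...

reason(slot 3) = RD_PORT

#0 MUL src=r5,r2 dispatched  <A:1 Mu:0 Ld:1 B:1 rd:2 wr:2>
#1 MUL src=r1,r5 held:FU  <A:1 Mu:0 Ld:1 B:1 rd:2 wr:2>
#2 BR src=r1,r5 dispatched  <A:1 Mu:0 Ld:1 B:0 rd:0 wr:2>
#3 ALU src=r1,r1 held:RD_PORT  <A:1 Mu:0 Ld:1 B:0 rd:0 wr:2>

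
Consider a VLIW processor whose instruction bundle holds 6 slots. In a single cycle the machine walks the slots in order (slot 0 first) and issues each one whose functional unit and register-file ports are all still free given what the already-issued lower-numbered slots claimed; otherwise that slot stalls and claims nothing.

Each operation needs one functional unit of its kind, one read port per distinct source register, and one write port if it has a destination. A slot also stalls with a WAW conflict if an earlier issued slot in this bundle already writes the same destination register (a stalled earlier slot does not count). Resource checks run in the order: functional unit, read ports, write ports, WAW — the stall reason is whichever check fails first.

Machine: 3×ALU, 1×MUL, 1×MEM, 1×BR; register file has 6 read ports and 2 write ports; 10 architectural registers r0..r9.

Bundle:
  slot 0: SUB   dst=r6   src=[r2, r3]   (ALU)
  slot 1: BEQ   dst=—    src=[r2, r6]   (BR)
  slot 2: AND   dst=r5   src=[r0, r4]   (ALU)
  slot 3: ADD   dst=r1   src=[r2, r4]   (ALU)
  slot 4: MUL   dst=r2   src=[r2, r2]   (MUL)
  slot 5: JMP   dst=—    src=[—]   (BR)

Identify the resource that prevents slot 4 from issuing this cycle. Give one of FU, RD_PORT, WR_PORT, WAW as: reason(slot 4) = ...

reason(slot 4) = RD_PORT

  0. ALU→r6 ⇒ go  {2A/1Mu/1Ld/1B | 4r 1w}
  1. BR ⇒ go  {2A/1Mu/1Ld/0B | 2r 1w}
  2. ALU→r5 ⇒ go  {1A/1Mu/1Ld/0B | 0r 0w}
  3. ALU→r1 ⇒ no(RD_PORT)  {1A/1Mu/1Ld/0B | 0r 0w}
  4. MUL→r2 ⇒ no(RD_PORT)  {1A/1Mu/1Ld/0B | 0r 0w}
  5. BR ⇒ no(FU)  {1A/1Mu/1Ld/0B | 0r 0w}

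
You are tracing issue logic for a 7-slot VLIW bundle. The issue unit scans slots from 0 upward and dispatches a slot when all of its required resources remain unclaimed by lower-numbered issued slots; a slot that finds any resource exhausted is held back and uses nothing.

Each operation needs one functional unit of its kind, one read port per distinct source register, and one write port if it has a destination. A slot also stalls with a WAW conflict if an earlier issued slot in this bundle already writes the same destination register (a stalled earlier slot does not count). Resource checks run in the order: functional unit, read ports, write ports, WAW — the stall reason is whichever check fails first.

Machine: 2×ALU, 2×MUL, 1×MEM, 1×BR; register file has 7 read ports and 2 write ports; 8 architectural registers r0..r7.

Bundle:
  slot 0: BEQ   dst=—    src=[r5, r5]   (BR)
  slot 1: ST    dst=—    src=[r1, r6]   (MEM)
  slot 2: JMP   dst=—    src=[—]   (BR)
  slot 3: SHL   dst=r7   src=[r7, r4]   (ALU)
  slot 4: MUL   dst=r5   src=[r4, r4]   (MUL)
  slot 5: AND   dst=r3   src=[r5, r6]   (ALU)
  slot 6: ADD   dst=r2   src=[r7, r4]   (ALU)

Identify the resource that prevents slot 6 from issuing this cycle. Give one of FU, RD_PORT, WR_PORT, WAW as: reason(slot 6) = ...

reason(slot 6) = RD_PORT

(0) want 1×BR +1rd +0wr — yes → AL2|MU2|ME1|BR0|rd6|wr2
(1) want 1×MEM +2rd +0wr — yes → AL2|MU2|ME0|BR0|rd4|wr2
(2) want 1×BR +0rd +0wr — FU → AL2|MU2|ME0|BR0|rd4|wr2
(3) want 1×ALU +2rd +1wr — yes → AL1|MU2|ME0|BR0|rd2|wr1
(4) want 1×MUL +1rd +1wr — yes → AL1|MU1|ME0|BR0|rd1|wr0
(5) want 1×ALU +2rd +1wr — RD_PORT → AL1|MU1|ME0|BR0|rd1|wr0
(6) want 1×ALU +2rd +1wr — RD_PORT → AL1|MU1|ME0|BR0|rd1|wr0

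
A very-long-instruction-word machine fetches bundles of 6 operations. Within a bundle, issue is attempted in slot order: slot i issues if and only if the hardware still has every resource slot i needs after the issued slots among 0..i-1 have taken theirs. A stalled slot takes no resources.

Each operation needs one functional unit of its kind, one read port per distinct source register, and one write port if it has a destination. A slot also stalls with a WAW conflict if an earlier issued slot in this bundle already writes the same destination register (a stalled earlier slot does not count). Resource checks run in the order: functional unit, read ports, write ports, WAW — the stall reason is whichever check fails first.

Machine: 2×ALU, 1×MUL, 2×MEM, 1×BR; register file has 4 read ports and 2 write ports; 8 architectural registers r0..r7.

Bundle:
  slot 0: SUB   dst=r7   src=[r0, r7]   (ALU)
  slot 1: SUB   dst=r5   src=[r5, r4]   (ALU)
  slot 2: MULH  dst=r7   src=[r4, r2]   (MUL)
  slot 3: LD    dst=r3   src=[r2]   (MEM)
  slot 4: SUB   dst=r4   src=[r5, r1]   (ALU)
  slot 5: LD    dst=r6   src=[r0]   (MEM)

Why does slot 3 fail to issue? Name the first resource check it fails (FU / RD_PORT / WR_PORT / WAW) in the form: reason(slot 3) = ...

slot 0 (ALU): ISSUE — free A1,Mu1,Ld2,B1 rp2 wp1
slot 1 (ALU): ISSUE — free A0,Mu1,Ld2,B1 rp0 wp0
slot 2 (MUL): stall RD_PORT — free A0,Mu1,Ld2,B1 rp0 wp0
slot 3 (MEM): stall RD_PORT — free A0,Mu1,Ld2,B1 rp0 wp0
slot 4 (ALU): stall FU — free A0,Mu1,Ld2,B1 rp0 wp0
slot 5 (MEM): stall RD_PORT — free A0,Mu1,Ld2,B1 rp0 wp0

reason(slot 3) = RD_PORT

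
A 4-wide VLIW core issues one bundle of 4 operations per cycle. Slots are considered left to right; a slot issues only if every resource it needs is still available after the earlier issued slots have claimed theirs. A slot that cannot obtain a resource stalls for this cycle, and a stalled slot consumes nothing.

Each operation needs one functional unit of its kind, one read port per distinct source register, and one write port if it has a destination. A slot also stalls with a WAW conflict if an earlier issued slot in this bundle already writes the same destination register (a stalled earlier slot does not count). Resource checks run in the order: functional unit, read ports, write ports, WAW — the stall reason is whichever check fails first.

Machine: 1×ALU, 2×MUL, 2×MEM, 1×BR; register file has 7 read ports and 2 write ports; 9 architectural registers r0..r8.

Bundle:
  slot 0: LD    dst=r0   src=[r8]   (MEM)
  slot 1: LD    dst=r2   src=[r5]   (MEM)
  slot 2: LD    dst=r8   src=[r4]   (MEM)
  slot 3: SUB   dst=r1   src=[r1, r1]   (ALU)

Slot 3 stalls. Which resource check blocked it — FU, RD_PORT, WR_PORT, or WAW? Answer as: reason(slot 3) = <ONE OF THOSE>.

reason(slot 3) = WR_PORT

  0. MEM→r0 ⇒ go  {1A/2Mu/1Ld/1B | 6r 1w}
  1. MEM→r2 ⇒ go  {1A/2Mu/0Ld/1B | 5r 0w}
  2. MEM→r8 ⇒ no(FU)  {1A/2Mu/0Ld/1B | 5r 0w}
  3. ALU→r1 ⇒ no(WR_PORT)  {1A/2Mu/0Ld/1B | 5r 0w}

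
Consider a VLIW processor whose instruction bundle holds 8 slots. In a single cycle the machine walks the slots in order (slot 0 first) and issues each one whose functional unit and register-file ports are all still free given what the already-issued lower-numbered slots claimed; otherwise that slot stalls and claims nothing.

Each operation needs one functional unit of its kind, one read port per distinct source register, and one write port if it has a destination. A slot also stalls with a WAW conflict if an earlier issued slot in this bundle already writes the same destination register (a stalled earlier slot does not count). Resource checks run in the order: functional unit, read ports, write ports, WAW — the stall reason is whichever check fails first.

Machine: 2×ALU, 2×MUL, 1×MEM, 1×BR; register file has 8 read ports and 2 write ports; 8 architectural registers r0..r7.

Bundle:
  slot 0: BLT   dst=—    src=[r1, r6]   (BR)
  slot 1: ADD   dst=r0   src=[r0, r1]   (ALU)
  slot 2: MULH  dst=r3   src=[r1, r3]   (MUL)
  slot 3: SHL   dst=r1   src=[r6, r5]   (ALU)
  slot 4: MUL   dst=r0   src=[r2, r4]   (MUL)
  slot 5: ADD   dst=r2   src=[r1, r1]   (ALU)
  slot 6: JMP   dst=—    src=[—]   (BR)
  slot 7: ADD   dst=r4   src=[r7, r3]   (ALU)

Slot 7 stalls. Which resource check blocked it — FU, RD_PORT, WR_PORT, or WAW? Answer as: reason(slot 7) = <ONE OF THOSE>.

reason(slot 7) = WR_PORT

#0 BR src=r1,r6 dispatched  <A:2 Mu:2 Ld:1 B:0 rd:6 wr:2>
#1 ALU src=r0,r1 dispatched  <A:1 Mu:2 Ld:1 B:0 rd:4 wr:1>
#2 MUL src=r1,r3 dispatched  <A:1 Mu:1 Ld:1 B:0 rd:2 wr:0>
#3 ALU src=r6,r5 held:WR_PORT  <A:1 Mu:1 Ld:1 B:0 rd:2 wr:0>
#4 MUL src=r2,r4 held:WR_PORT  <A:1 Mu:1 Ld:1 B:0 rd:2 wr:0>
#5 ALU src=r1,r1 held:WR_PORT  <A:1 Mu:1 Ld:1 B:0 rd:2 wr:0>
#6 BR src=- held:FU  <A:1 Mu:1 Ld:1 B:0 rd:2 wr:0>
#7 ALU src=r7,r3 held:WR_PORT  <A:1 Mu:1 Ld:1 B:0 rd:2 wr:0>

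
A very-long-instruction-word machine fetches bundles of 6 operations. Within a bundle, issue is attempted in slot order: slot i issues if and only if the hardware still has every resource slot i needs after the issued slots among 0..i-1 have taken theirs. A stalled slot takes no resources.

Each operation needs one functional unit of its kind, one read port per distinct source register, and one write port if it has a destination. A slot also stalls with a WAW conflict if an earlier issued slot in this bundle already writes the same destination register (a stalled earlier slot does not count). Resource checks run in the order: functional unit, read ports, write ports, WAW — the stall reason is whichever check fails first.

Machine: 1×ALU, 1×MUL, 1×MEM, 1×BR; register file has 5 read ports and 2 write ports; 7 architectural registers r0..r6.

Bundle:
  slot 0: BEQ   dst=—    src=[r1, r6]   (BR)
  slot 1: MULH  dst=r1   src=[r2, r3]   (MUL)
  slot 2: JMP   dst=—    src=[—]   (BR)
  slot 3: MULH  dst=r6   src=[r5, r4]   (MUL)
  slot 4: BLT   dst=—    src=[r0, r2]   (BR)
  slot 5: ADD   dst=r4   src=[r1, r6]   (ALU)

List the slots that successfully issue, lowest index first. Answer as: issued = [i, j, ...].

  0. BR ⇒ go  {1A/1Mu/1Ld/0B | 3r 2w}
  1. MUL→r1 ⇒ go  {1A/0Mu/1Ld/0B | 1r 1w}
  2. BR ⇒ no(FU)  {1A/0Mu/1Ld/0B | 1r 1w}
  3. MUL→r6 ⇒ no(FU)  {1A/0Mu/1Ld/0B | 1r 1w}
  4. BR ⇒ no(FU)  {1A/0Mu/1Ld/0B | 1r 1w}
  5. ALU→r4 ⇒ no(RD_PORT)  {1A/0Mu/1Ld/0B | 1r 1w}

issued = [0, 1]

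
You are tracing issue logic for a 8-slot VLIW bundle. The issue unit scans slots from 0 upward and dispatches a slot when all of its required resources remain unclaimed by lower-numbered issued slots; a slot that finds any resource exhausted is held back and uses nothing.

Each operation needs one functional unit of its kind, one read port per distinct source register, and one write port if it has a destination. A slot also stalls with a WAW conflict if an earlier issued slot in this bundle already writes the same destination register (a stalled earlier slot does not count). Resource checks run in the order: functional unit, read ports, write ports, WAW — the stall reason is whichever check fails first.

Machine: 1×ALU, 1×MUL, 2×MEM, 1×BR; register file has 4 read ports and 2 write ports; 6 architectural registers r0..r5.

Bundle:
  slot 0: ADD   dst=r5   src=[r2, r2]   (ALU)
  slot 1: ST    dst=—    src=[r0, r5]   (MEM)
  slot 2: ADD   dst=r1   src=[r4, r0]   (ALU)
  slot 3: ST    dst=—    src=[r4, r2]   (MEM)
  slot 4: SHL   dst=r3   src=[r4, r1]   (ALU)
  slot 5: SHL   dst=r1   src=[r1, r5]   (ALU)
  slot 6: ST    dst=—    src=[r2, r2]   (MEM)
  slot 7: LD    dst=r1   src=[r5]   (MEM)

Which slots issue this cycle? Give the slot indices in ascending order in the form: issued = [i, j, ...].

issued = [0, 1, 6]

#0 ALU src=r2,r2 dispatched  <A:0 Mu:1 Ld:2 B:1 rd:3 wr:1>
#1 MEM src=r0,r5 dispatched  <A:0 Mu:1 Ld:1 B:1 rd:1 wr:1>
#2 ALU src=r4,r0 held:FU  <A:0 Mu:1 Ld:1 B:1 rd:1 wr:1>
#3 MEM src=r4,r2 held:RD_PORT  <A:0 Mu:1 Ld:1 B:1 rd:1 wr:1>
#4 ALU src=r4,r1 held:FU  <A:0 Mu:1 Ld:1 B:1 rd:1 wr:1>
#5 ALU src=r1,r5 held:FU  <A:0 Mu:1 Ld:1 B:1 rd:1 wr:1>
#6 MEM src=r2,r2 dispatched  <A:0 Mu:1 Ld:0 B:1 rd:0 wr:1>
#7 MEM src=r5 held:FU  <A:0 Mu:1 Ld:0 B:1 rd:0 wr:1>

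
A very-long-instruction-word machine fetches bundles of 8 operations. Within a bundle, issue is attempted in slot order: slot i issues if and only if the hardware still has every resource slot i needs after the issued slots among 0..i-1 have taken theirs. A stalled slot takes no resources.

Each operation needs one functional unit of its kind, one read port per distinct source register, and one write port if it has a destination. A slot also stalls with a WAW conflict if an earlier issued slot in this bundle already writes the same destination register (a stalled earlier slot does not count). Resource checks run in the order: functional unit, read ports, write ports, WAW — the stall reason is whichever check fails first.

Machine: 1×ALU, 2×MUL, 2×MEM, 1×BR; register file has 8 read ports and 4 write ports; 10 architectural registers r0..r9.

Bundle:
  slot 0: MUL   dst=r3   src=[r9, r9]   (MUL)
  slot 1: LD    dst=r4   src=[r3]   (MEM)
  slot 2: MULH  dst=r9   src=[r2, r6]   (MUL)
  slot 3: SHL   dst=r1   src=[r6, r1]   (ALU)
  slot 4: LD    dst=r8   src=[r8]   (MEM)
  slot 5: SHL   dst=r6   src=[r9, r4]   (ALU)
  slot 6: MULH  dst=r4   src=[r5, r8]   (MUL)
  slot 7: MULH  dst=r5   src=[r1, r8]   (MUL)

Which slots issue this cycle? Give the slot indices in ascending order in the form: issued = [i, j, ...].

[0] MUL needs rd=1 wr=1: ok; after: ALU=1 MUL=1 MEM=2 BR=1, R=7, W=3
[1] MEM needs rd=1 wr=1: ok; after: ALU=1 MUL=1 MEM=1 BR=1, R=6, W=2
[2] MUL needs rd=2 wr=1: ok; after: ALU=1 MUL=0 MEM=1 BR=1, R=4, W=1
[3] ALU needs rd=2 wr=1: ok; after: ALU=0 MUL=0 MEM=1 BR=1, R=2, W=0
[4] MEM needs rd=1 wr=1: WR_PORT; after: ALU=0 MUL=0 MEM=1 BR=1, R=2, W=0
[5] ALU needs rd=2 wr=1: FU; after: ALU=0 MUL=0 MEM=1 BR=1, R=2, W=0
[6] MUL needs rd=2 wr=1: FU; after: ALU=0 MUL=0 MEM=1 BR=1, R=2, W=0
[7] MUL needs rd=2 wr=1: FU; after: ALU=0 MUL=0 MEM=1 BR=1, R=2, W=0

issued = [0, 1, 2, 3]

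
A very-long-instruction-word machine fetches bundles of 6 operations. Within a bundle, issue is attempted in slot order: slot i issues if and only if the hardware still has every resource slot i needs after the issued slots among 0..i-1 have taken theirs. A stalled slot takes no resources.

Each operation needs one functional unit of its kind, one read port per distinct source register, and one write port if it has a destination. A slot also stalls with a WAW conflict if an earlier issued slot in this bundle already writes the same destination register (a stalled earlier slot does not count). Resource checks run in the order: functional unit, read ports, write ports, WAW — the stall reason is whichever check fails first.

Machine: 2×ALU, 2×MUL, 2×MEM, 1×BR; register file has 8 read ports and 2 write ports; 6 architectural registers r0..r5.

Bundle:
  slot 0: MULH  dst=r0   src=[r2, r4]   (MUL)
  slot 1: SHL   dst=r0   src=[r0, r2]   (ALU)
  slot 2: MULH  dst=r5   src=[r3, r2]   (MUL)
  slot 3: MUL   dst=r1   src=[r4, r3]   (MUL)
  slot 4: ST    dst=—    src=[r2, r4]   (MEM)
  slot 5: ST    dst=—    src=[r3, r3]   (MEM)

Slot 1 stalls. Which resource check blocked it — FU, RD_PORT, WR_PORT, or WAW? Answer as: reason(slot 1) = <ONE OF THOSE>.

reason(slot 1) = WAW

[0] MUL needs rd=2 wr=1: ok; after: ALU=2 MUL=1 MEM=2 BR=1, R=6, W=1
[1] ALU needs rd=2 wr=1: WAW; after: ALU=2 MUL=1 MEM=2 BR=1, R=6, W=1
[2] MUL needs rd=2 wr=1: ok; after: ALU=2 MUL=0 MEM=2 BR=1, R=4, W=0
[3] MUL needs rd=2 wr=1: FU; after: ALU=2 MUL=0 MEM=2 BR=1, R=4, W=0
[4] MEM needs rd=2 wr=0: ok; after: ALU=2 MUL=0 MEM=1 BR=1, R=2, W=0
[5] MEM needs rd=1 wr=0: ok; after: ALU=2 MUL=0 MEM=0 BR=1, R=1, W=0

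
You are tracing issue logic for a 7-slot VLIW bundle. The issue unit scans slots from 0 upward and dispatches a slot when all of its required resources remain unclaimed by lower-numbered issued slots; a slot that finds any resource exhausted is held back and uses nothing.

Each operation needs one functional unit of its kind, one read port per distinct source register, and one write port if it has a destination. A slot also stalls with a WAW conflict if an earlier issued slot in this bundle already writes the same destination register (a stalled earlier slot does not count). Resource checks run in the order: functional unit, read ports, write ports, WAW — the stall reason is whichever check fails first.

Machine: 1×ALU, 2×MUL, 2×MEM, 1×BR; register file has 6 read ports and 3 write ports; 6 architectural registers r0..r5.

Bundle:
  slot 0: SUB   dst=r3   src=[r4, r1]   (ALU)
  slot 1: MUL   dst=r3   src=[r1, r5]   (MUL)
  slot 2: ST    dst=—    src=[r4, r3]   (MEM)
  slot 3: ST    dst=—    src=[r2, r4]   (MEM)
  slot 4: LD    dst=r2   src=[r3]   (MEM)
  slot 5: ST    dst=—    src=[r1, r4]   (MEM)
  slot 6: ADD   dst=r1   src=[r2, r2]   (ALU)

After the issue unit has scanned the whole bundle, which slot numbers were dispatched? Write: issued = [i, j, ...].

(0) want 1×ALU +2rd +1wr — yes → AL0|MU2|ME2|BR1|rd4|wr2
(1) want 1×MUL +2rd +1wr — WAW → AL0|MU2|ME2|BR1|rd4|wr2
(2) want 1×MEM +2rd +0wr — yes → AL0|MU2|ME1|BR1|rd2|wr2
(3) want 1×MEM +2rd +0wr — yes → AL0|MU2|ME0|BR1|rd0|wr2
(4) want 1×MEM +1rd +1wr — FU → AL0|MU2|ME0|BR1|rd0|wr2
(5) want 1×MEM +2rd +0wr — FU → AL0|MU2|ME0|BR1|rd0|wr2
(6) want 1×ALU +1rd +1wr — FU → AL0|MU2|ME0|BR1|rd0|wr2

issued = [0, 2, 3]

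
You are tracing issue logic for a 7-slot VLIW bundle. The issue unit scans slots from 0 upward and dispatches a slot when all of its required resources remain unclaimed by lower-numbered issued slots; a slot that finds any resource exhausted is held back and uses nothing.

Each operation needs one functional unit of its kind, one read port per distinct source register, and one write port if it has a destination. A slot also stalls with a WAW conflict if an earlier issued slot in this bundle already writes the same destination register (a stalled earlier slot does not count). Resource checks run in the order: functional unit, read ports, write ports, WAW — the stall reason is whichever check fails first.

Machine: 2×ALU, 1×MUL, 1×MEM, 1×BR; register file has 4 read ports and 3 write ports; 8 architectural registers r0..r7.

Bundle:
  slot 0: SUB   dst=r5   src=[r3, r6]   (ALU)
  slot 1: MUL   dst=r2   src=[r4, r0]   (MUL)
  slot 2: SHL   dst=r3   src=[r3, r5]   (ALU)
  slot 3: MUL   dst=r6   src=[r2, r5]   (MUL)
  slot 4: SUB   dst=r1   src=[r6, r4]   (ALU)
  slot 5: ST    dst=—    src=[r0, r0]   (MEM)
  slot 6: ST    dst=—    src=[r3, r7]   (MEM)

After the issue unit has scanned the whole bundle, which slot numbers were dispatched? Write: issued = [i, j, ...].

[0] ALU needs rd=2 wr=1: ok; after: ALU=1 MUL=1 MEM=1 BR=1, R=2, W=2
[1] MUL needs rd=2 wr=1: ok; after: ALU=1 MUL=0 MEM=1 BR=1, R=0, W=1
[2] ALU needs rd=2 wr=1: RD_PORT; after: ALU=1 MUL=0 MEM=1 BR=1, R=0, W=1
[3] MUL needs rd=2 wr=1: FU; after: ALU=1 MUL=0 MEM=1 BR=1, R=0, W=1
[4] ALU needs rd=2 wr=1: RD_PORT; after: ALU=1 MUL=0 MEM=1 BR=1, R=0, W=1
[5] MEM needs rd=1 wr=0: RD_PORT; after: ALU=1 MUL=0 MEM=1 BR=1, R=0, W=1
[6] MEM needs rd=2 wr=0: RD_PORT; after: ALU=1 MUL=0 MEM=1 BR=1, R=0, W=1

issued = [0, 1]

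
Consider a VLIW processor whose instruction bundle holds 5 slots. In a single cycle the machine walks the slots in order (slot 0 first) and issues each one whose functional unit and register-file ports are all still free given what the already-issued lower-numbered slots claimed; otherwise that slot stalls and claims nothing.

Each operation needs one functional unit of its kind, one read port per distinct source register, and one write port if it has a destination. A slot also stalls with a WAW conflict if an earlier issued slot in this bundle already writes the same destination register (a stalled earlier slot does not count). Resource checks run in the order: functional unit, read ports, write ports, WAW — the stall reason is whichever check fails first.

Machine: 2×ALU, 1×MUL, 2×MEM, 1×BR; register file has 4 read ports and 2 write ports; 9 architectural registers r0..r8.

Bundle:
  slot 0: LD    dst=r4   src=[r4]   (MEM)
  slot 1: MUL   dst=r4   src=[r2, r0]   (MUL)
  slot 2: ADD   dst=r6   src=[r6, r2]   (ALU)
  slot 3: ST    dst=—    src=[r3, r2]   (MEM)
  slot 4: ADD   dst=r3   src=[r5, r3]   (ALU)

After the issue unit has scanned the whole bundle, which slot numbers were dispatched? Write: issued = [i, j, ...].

issued = [0, 2]

slot 0 (MEM): ISSUE — free A2,Mu1,Ld1,B1 rp3 wp1
slot 1 (MUL): stall WAW — free A2,Mu1,Ld1,B1 rp3 wp1
slot 2 (ALU): ISSUE — free A1,Mu1,Ld1,B1 rp1 wp0
slot 3 (MEM): stall RD_PORT — free A1,Mu1,Ld1,B1 rp1 wp0
slot 4 (ALU): stall RD_PORT — free A1,Mu1,Ld1,B1 rp1 wp0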